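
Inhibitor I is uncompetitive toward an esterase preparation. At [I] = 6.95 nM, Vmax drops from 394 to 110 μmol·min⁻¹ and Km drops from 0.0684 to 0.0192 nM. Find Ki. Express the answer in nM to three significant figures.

2.69 nM

Uncompetitive: Vmax,app = Vmax/α (and Km,app = Km/α) with α = 1 + [I]/Ki.
α = Vmax/Vmax,app = 394/110 = 3.582.
Ki = [I]/(α − 1) = 6.95/2.582 = 2.69 nM.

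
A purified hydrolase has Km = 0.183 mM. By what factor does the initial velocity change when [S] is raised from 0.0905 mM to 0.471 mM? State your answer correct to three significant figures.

Since Vmax cancels, v₂/v₁ = [S]₂(Km+[S]₁) / [S]₁(Km+[S]₂).
= 0.471×(0.183+0.0905) / (0.0905×(0.183+0.471)) = 0.1288/0.05919 = 2.18.

2.18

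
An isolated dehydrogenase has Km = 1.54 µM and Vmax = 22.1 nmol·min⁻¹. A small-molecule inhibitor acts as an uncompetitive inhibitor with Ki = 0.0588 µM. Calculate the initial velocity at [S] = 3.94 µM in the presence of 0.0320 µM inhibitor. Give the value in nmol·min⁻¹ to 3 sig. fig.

With α = 1 + [I]/Ki = 1 + 0.0320/0.0588 = 1.544, the uncompetitive rate law is v = (Vmax/α)·[S] / (Km/α + [S]).
v = (22.1/1.544)×3.94 / (1.54/1.544 + 3.94) = 56.39/4.937 = 11.4 nmol·min⁻¹.

11.4 nmol·min⁻¹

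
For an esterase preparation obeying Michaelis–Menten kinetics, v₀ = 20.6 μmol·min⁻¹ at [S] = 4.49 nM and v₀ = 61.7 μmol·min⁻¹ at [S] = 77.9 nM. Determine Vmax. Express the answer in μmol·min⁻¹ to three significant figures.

In reciprocal form, 1/v = (Km/Vmax)·(1/[S]) + 1/Vmax. The two points give (1/[S], 1/v) = (0.2227, 0.04854) and (0.01284, 0.01621).
Slope = (0.04854 − 0.01621)/(0.2227 − 0.01284) = 0.1541; intercept = 0.04854 − 0.1541×0.2227 = 0.01423.
Vmax = 1/intercept = 70.3 μmol·min⁻¹; Km = slope × Vmax = 0.1541 × 70.3 = 10.8 nM.

70.3 μmol·min⁻¹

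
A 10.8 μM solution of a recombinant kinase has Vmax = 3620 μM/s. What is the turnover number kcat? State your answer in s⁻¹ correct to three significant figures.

kcat = Vmax/[E]total = 3620 μM/s / 10.8 μM = 335 s⁻¹.

335 s⁻¹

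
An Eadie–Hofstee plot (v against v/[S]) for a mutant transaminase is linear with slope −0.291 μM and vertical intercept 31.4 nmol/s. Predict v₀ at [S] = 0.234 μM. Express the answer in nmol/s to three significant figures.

In the Eadie–Hofstee form v = Vmax − Km·(v/[S]), the slope is −Km and the intercept is Vmax, so Km = 0.291 μM and Vmax = 31.4 nmol/s.
v = 31.4 × 0.234/(0.291 + 0.234) = 14.0 nmol/s.

14.0 nmol/s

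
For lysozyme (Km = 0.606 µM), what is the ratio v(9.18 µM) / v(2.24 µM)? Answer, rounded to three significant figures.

The fractional saturations are [S]/(Km+[S]) = 2.24/2.846 = 0.7871 and 9.18/9.786 = 0.9381.
v₂/v₁ is just their ratio: 0.9381/0.7871 = 1.19.

1.19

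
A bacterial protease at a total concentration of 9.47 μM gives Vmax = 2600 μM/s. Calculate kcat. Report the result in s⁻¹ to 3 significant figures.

275 s⁻¹

kcat = Vmax/[E]total = 2600 μM/s / 9.47 μM = 275 s⁻¹.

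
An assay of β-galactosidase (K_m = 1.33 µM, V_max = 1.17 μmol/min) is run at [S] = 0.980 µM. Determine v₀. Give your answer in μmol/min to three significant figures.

0.496 μmol/min

v = Vmax·[S]/(Km + [S]) = 1.17 × 0.980 / (1.33 + 0.980)
  = 1.147 / 2.310 = 0.496 μmol/min.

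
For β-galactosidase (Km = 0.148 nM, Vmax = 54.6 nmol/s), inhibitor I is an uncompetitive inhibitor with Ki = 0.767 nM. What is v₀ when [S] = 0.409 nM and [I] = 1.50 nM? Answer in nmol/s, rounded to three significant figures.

α = 1 + [I]/Ki = 1 + 1.50/0.767 = 2.956.
For an uncompetitive inhibitor, both parameters are divided by α, giving Vmax/α and Km/α: Km,app = 0.0501 nM, Vmax,app = 18.5 nmol/s.
v = Vmax,app·[S]/(Km,app + [S]) = 18.5 × 0.409/(0.0501 + 0.409) = 16.5 nmol/s.

16.5 nmol/s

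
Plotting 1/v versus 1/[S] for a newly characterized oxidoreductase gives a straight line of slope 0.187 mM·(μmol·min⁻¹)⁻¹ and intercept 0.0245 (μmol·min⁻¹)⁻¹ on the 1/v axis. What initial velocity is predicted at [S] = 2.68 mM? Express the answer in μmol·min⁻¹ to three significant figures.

The y-intercept is 1/Vmax, so Vmax = 1/0.0245 = 40.8 μmol·min⁻¹.
The slope is Km/Vmax, so Km = 0.187 × 40.8 = 7.63 mM.
Then v = 40.8 × 2.68/(7.63 + 2.68) = 10.6 μmol·min⁻¹.

10.6 μmol·min⁻¹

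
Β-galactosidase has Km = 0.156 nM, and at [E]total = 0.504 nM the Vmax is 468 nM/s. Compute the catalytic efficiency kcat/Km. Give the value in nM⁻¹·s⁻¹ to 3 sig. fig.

kcat = Vmax/[E]total = 468/0.504 = 929 s⁻¹.
kcat/Km = 929/0.156 = 5950 nM⁻¹·s⁻¹.

5950 nM⁻¹·s⁻¹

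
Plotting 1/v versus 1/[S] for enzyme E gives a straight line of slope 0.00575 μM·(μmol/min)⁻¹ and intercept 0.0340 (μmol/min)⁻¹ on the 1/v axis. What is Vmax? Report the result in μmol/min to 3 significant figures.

29.4 μmol/min

The y-intercept of a Lineweaver–Burk plot equals 1/Vmax, so Vmax = 1/0.0340 = 29.4 μmol/min.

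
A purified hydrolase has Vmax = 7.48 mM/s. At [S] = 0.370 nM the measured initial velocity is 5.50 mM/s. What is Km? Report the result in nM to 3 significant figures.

0.133 nM

From v = Vmax[S]/(Km+[S]), Km = [S](Vmax − v)/v.
Km = 0.370 × (7.48 − 5.50) / 5.50 = 0.7326/5.50 = 0.133 nM.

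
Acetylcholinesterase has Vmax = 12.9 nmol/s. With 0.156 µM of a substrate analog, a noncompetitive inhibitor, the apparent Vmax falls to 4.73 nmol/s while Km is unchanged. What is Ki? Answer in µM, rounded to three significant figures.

0.0903 µM

Noncompetitive: Vmax,app = Vmax/α with α = 1 + [I]/Ki.
α = Vmax/Vmax,app = 12.9/4.73 = 2.727.
Since α = 1 + [I]/Ki, [I]/Ki = 2.727 − 1 = 1.727 and Ki = 0.156/1.727 = 0.0903 µM.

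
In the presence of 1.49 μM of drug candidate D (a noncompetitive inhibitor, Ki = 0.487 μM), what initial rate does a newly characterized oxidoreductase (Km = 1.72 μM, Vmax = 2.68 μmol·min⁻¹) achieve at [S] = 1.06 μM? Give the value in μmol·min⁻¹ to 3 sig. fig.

0.252 μmol·min⁻¹

α = 1 + [I]/Ki = 1 + 1.49/0.487 = 4.060.
For a noncompetitive inhibitor, Vmax is reduced to Vmax/α while Km is unchanged: Km,app = 1.72 μM, Vmax,app = 0.660 μmol·min⁻¹.
v = Vmax,app·[S]/(Km,app + [S]) = 0.660 × 1.06/(1.72 + 1.06) = 0.252 μmol·min⁻¹.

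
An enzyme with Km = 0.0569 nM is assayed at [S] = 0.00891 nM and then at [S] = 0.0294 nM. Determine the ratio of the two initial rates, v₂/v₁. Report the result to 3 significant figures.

2.52

Since Vmax cancels, v₂/v₁ = [S]₂(Km+[S]₁) / [S]₁(Km+[S]₂).
= 0.0294×(0.0569+0.00891) / (0.00891×(0.0569+0.0294)) = 0.001935/0.0007689 = 2.52.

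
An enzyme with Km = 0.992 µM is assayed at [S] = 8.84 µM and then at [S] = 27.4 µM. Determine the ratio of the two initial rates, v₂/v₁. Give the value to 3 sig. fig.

Since Vmax cancels, v₂/v₁ = [S]₂(Km+[S]₁) / [S]₁(Km+[S]₂).
= 27.4×(0.992+8.84) / (8.84×(0.992+27.4)) = 269.4/251.0 = 1.07.

1.07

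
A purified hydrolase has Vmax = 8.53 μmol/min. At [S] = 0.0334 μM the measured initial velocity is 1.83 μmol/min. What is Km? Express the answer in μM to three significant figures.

From v = Vmax[S]/(Km+[S]), Km = [S](Vmax − v)/v.
Km = 0.0334 × (8.53 − 1.83) / 1.83 = 0.2238/1.83 = 0.122 μM.

0.122 μM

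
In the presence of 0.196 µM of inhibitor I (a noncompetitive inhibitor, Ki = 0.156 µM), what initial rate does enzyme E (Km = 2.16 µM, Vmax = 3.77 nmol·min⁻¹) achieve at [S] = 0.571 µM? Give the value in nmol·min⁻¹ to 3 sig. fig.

α = 1 + [I]/Ki = 1 + 0.196/0.156 = 2.256.
For a noncompetitive inhibitor, Vmax is reduced to Vmax/α while Km is unchanged: Km,app = 2.16 µM, Vmax,app = 1.67 nmol·min⁻¹.
v = Vmax,app·[S]/(Km,app + [S]) = 1.67 × 0.571/(2.16 + 0.571) = 0.349 nmol·min⁻¹.

0.349 nmol·min⁻¹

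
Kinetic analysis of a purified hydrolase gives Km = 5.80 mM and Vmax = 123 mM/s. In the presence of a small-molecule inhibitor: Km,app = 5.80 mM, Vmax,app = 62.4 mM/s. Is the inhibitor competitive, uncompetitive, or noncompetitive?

Vmax decreases (123 → 62.4 mM/s) while Km is unchanged — pure noncompetitive inhibition.

noncompetitive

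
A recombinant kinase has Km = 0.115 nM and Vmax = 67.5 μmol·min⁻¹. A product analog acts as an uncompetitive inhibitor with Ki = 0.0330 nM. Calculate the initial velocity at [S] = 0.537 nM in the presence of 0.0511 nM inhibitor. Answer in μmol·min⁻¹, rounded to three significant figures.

24.4 μmol·min⁻¹

With α = 1 + [I]/Ki = 1 + 0.0511/0.0330 = 2.548, the uncompetitive rate law is v = (Vmax/α)·[S] / (Km/α + [S]).
v = (67.5/2.548)×0.537 / (0.115/2.548 + 0.537) = 14.22/0.5821 = 24.4 μmol·min⁻¹.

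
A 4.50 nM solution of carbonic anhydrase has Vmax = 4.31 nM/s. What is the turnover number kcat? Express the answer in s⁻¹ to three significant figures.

0.958 s⁻¹

kcat = Vmax/[E]total = 4.31 nM/s / 4.50 nM = 0.958 s⁻¹.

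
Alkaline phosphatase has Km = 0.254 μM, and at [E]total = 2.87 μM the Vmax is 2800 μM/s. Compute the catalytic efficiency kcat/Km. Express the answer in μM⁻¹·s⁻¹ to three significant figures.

3840 μM⁻¹·s⁻¹

kcat = Vmax/[E]total = 2800/2.87 = 976 s⁻¹.
kcat/Km = 976/0.254 = 3840 μM⁻¹·s⁻¹.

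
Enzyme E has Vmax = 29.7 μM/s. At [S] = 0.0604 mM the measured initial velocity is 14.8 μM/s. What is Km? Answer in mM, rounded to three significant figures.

0.0608 mM

v/Vmax = 14.8/29.7 = 0.4983 = [S]/(Km+[S]).
So Km + [S] = [S]/0.4983 = 0.1212 mM, giving Km = 0.1212 − 0.0604 = 0.0608 mM.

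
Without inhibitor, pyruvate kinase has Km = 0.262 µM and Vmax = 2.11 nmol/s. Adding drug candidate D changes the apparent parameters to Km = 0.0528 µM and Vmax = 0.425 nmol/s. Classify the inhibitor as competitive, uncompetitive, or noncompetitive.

uncompetitive

Both Km and Vmax decrease by the same factor (~4.96-fold) — characteristic of uncompetitive inhibition.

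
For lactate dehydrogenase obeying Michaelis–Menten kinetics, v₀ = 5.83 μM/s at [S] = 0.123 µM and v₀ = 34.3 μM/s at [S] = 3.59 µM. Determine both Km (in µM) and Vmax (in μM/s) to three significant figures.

Km = 0.752 µM; Vmax = 41.5 μM/s

In reciprocal form, 1/v = (Km/Vmax)·(1/[S]) + 1/Vmax. The two points give (1/[S], 1/v) = (8.130, 0.1715) and (0.2786, 0.02915).
Slope = (0.1715 − 0.02915)/(8.130 − 0.2786) = 0.01813; intercept = 0.1715 − 0.01813×8.130 = 0.02410.
Vmax = 1/intercept = 41.5 μM/s; Km = slope × Vmax = 0.01813 × 41.5 = 0.752 µM.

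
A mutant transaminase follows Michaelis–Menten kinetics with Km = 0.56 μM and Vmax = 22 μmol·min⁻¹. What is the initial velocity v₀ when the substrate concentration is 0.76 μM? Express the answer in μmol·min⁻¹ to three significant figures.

12.7 μmol·min⁻¹

[S]/(Km+[S]) = 0.76/1.320 = 0.5758, the fractional saturation.
v = 0.5758 × Vmax = 0.5758 × 22 = 12.7 μmol·min⁻¹.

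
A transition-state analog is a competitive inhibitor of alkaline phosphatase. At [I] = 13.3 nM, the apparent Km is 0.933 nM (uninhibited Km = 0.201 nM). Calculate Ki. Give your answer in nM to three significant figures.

3.65 nM

Competitive: Km,app = α·Km with α = 1 + [I]/Ki.
α = Km,app/Km = 0.933/0.201 = 4.642.
Since α = 1 + [I]/Ki, [I]/Ki = 4.642 − 1 = 3.642 and Ki = 13.3/3.642 = 3.65 nM.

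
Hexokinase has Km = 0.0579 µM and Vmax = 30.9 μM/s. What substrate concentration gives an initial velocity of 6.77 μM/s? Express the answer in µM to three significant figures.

0.0162 µM

Rearranging v = Vmax[S]/(Km+[S]) gives [S] = Km·v/(Vmax − v).
[S] = 0.0579 × 6.77 / (30.9 − 6.77) = 0.3920/24.13 = 0.0162 µM.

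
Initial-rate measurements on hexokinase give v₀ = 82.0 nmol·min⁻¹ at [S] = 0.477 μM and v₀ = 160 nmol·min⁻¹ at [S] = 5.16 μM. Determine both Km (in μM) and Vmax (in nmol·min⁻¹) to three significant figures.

Km = 0.554 μM; Vmax = 177 nmol·min⁻¹

From v = Vmax[S]/(Km+[S]), each point gives Vmax = v(Km+[S])/[S].
Equating: 82.0(Km+0.477)/0.477 = 160(Km+5.16)/5.16.
171.9·Km + 82.0 = 31.01·Km + 160, so (171.9 − 31.01)·Km = 160 − 82.0.
Km = 78.00/140.9 = 0.554 μM; then Vmax = 82.0(0.554+0.477)/0.477 = 177 nmol·min⁻¹.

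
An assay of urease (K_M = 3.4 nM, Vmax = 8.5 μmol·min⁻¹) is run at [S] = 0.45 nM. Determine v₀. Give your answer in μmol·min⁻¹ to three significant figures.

0.994 μmol·min⁻¹

[S]/(Km+[S]) = 0.45/3.850 = 0.1169, the fractional saturation.
v = 0.1169 × Vmax = 0.1169 × 8.5 = 0.994 μmol·min⁻¹.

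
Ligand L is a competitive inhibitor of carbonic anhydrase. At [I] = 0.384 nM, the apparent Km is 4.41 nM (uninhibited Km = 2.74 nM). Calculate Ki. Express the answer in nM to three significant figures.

Competitive: Km,app = α·Km with α = 1 + [I]/Ki.
α = Km,app/Km = 4.41/2.74 = 1.609.
Ki = [I]/(α − 1) = 0.384/0.6095 = 0.630 nM.

0.630 nM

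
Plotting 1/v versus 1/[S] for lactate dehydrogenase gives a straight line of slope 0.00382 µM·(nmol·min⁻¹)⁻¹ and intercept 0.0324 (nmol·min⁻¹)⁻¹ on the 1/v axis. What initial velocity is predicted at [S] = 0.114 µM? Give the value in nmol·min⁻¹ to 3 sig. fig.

15.2 nmol·min⁻¹

The y-intercept is 1/Vmax, so Vmax = 1/0.0324 = 30.9 nmol·min⁻¹.
The slope is Km/Vmax, so Km = 0.00382 × 30.9 = 0.118 µM.
Then v = 30.9 × 0.114/(0.118 + 0.114) = 15.2 nmol·min⁻¹.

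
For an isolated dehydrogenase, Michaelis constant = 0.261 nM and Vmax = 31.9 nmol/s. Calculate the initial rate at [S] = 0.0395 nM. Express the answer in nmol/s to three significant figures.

[S]/(Km+[S]) = 0.0395/0.3005 = 0.1314, the fractional saturation.
v = 0.1314 × Vmax = 0.1314 × 31.9 = 4.19 nmol/s.

4.19 nmol/s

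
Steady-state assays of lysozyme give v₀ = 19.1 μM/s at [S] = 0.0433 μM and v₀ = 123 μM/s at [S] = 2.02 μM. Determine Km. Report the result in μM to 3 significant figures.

0.273 μM

From v = Vmax[S]/(Km+[S]), each point gives Vmax = v(Km+[S])/[S].
Equating: 19.1(Km+0.0433)/0.0433 = 123(Km+2.02)/2.02.
441.1·Km + 19.1 = 60.89·Km + 123, so (441.1 − 60.89)·Km = 123 − 19.1.
Km = 103.9/380.2 = 0.273 μM; then Vmax = 19.1(0.273+0.0433)/0.0433 = 140 μM/s.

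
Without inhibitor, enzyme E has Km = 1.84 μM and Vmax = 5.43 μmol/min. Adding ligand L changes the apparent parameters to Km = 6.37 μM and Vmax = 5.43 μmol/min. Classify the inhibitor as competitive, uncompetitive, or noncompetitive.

competitive

Km increases (1.84 → 6.37 μM) while Vmax is unchanged — the hallmark of competitive inhibition.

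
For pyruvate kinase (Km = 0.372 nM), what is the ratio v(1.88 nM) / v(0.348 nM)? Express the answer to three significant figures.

Since Vmax cancels, v₂/v₁ = [S]₂(Km+[S]₁) / [S]₁(Km+[S]₂).
= 1.88×(0.372+0.348) / (0.348×(0.372+1.88)) = 1.354/0.7837 = 1.73.

1.73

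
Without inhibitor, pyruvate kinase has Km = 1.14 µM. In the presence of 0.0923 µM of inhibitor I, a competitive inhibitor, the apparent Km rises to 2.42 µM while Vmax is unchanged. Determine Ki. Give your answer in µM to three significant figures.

Competitive: Km,app = α·Km with α = 1 + [I]/Ki.
α = Km,app/Km = 2.42/1.14 = 2.123.
Since α = 1 + [I]/Ki, [I]/Ki = 2.123 − 1 = 1.123 and Ki = 0.0923/1.123 = 0.0822 µM.

0.0822 µM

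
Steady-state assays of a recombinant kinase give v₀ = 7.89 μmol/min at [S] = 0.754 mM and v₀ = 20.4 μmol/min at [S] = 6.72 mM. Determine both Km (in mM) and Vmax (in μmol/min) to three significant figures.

In reciprocal form, 1/v = (Km/Vmax)·(1/[S]) + 1/Vmax. The two points give (1/[S], 1/v) = (1.326, 0.1267) and (0.1488, 0.04902).
Slope = (0.1267 − 0.04902)/(1.326 − 0.1488) = 0.06601; intercept = 0.1267 − 0.06601×1.326 = 0.03920.
Vmax = 1/intercept = 25.5 μmol/min; Km = slope × Vmax = 0.06601 × 25.5 = 1.68 mM.

Km = 1.68 mM; Vmax = 25.5 μmol/min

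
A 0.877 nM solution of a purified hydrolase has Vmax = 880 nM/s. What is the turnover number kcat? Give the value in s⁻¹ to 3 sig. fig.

1000 s⁻¹

kcat = Vmax/[E]total = 880 nM/s / 0.877 nM = 1000 s⁻¹.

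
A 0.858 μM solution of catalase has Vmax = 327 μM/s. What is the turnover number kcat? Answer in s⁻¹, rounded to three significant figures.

381 s⁻¹

kcat = Vmax/[E]total = 327 μM/s / 0.858 μM = 381 s⁻¹.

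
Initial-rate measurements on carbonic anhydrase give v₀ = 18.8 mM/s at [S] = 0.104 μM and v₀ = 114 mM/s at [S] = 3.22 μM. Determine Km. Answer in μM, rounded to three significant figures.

From v = Vmax[S]/(Km+[S]), each point gives Vmax = v(Km+[S])/[S].
Equating: 18.8(Km+0.104)/0.104 = 114(Km+3.22)/3.22.
180.8·Km + 18.8 = 35.40·Km + 114, so (180.8 − 35.40)·Km = 114 − 18.8.
Km = 95.20/145.4 = 0.655 μM; then Vmax = 18.8(0.655+0.104)/0.104 = 137 mM/s.

0.655 μM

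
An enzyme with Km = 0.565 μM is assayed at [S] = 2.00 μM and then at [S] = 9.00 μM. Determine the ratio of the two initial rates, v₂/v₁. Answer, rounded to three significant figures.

1.21

The fractional saturations are [S]/(Km+[S]) = 2.00/2.565 = 0.7797 and 9.00/9.565 = 0.9409.
v₂/v₁ is just their ratio: 0.9409/0.7797 = 1.21.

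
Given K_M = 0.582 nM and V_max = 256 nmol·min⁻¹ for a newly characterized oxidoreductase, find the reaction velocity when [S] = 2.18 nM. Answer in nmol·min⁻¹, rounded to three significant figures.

202 nmol·min⁻¹

[S]/(Km+[S]) = 2.18/2.762 = 0.7893, the fractional saturation.
v = 0.7893 × Vmax = 0.7893 × 256 = 202 nmol·min⁻¹.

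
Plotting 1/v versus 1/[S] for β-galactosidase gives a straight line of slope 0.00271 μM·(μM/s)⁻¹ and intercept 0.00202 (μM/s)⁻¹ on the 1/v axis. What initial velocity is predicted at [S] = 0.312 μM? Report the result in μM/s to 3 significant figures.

93.4 μM/s

The y-intercept is 1/Vmax, so Vmax = 1/0.00202 = 495 μM/s.
The slope is Km/Vmax, so Km = 0.00271 × 495 = 1.34 μM.
Then v = 495 × 0.312/(1.34 + 0.312) = 93.4 μM/s.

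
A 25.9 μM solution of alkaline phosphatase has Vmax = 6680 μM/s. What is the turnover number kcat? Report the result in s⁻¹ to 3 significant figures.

kcat = Vmax/[E]total = 6680 μM/s / 25.9 μM = 258 s⁻¹.

258 s⁻¹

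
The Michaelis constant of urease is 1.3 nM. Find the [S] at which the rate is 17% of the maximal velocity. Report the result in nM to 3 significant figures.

0.266 nM

v/Vmax = [S]/(Km+[S]) = 0.17, so [S] = Km·0.17/(1 − 0.17) = 1.3 × 0.2048.
[S] = 0.266 nM.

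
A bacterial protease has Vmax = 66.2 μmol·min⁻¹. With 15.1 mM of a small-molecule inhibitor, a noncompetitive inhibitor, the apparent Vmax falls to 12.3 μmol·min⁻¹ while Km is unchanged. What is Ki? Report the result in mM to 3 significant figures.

3.45 mM

Noncompetitive: Vmax,app = Vmax/α with α = 1 + [I]/Ki.
α = Vmax/Vmax,app = 66.2/12.3 = 5.382.
Since α = 1 + [I]/Ki, [I]/Ki = 5.382 − 1 = 4.382 and Ki = 15.1/4.382 = 3.45 mM.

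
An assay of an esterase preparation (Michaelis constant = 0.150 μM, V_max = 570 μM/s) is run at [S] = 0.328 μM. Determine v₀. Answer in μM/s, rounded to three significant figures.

[S]/(Km+[S]) = 0.328/0.4780 = 0.6862, the fractional saturation.
v = 0.6862 × Vmax = 0.6862 × 570 = 391 μM/s.

391 μM/s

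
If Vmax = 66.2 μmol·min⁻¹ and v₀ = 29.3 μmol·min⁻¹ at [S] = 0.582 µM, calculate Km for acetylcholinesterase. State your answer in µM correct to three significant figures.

From v = Vmax[S]/(Km+[S]), Km = [S](Vmax − v)/v.
Km = 0.582 × (66.2 − 29.3) / 29.3 = 21.48/29.3 = 0.733 µM.

0.733 µM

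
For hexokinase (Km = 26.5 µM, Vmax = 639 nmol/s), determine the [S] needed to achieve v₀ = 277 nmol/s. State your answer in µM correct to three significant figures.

Rearranging v = Vmax[S]/(Km+[S]) gives [S] = Km·v/(Vmax − v).
[S] = 26.5 × 277 / (639 − 277) = 7340/362.0 = 20.3 µM.

20.3 µM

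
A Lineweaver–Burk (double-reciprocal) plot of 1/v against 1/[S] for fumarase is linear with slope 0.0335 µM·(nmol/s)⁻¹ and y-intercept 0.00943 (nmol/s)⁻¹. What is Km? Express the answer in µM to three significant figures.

y-intercept = 1/Vmax ⇒ Vmax = 106 nmol/s; slope = Km/Vmax ⇒ Km = slope × Vmax.
Km = 0.0335 × 106 = 3.55 µM.

3.55 µM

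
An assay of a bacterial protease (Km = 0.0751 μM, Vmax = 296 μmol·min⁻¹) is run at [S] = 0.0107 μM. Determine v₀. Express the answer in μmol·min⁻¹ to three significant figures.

[S]/(Km+[S]) = 0.0107/0.08580 = 0.1247, the fractional saturation.
v = 0.1247 × Vmax = 0.1247 × 296 = 36.9 μmol·min⁻¹.

36.9 μmol·min⁻¹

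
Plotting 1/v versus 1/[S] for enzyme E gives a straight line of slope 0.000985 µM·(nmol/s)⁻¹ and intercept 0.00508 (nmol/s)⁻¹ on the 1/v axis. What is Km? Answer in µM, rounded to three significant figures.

0.194 µM

y-intercept = 1/Vmax ⇒ Vmax = 197 nmol/s; slope = Km/Vmax ⇒ Km = slope × Vmax.
Km = 0.000985 × 197 = 0.194 µM.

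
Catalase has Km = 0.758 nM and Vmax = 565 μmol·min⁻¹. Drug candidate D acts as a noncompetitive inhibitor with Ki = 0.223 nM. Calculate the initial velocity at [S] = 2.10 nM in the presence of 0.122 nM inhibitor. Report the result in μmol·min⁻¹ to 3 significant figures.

268 μmol·min⁻¹

α = 1 + [I]/Ki = 1 + 0.122/0.223 = 1.547.
For a noncompetitive inhibitor, Vmax is reduced to Vmax/α while Km is unchanged: Km,app = 0.758 nM, Vmax,app = 365 μmol·min⁻¹.
v = Vmax,app·[S]/(Km,app + [S]) = 365 × 2.10/(0.758 + 2.10) = 268 μmol·min⁻¹.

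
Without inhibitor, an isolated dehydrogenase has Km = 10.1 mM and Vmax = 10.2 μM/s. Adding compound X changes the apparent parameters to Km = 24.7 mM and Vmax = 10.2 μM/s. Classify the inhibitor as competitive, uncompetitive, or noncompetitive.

competitive

Km increases (10.1 → 24.7 mM) while Vmax is unchanged — the hallmark of competitive inhibition.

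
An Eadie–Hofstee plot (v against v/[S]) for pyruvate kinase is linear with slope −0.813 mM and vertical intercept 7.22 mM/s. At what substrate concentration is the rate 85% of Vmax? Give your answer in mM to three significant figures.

4.61 mM

The Eadie–Hofstee slope gives Km = 0.813 mM (slope = −Km).
v/Vmax = [S]/(Km+[S]) = 0.85 ⇒ [S] = Km·0.85/(1−0.85) = 0.813 × 5.667 = 4.61 mM.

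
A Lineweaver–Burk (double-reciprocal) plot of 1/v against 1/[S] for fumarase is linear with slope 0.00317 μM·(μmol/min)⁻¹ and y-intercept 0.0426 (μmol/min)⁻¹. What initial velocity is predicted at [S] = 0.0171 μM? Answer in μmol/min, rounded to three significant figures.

The y-intercept is 1/Vmax, so Vmax = 1/0.0426 = 23.5 μmol/min.
The slope is Km/Vmax, so Km = 0.00317 × 23.5 = 0.0744 μM.
Then v = 23.5 × 0.0171/(0.0744 + 0.0171) = 4.39 μmol/min.

4.39 μmol/min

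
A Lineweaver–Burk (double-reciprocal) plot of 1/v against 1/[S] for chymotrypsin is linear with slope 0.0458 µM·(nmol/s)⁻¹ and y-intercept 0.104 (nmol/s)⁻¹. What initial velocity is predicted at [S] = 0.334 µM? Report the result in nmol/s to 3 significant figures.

4.15 nmol/s

The y-intercept is 1/Vmax, so Vmax = 1/0.104 = 9.62 nmol/s.
The slope is Km/Vmax, so Km = 0.0458 × 9.62 = 0.440 µM.
Then v = 9.62 × 0.334/(0.440 + 0.334) = 4.15 nmol/s.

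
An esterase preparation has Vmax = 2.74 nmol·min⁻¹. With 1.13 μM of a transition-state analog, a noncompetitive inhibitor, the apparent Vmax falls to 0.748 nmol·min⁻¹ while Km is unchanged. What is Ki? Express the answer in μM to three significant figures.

0.424 μM

Noncompetitive: Vmax,app = Vmax/α with α = 1 + [I]/Ki.
α = Vmax/Vmax,app = 2.74/0.748 = 3.663.
Since α = 1 + [I]/Ki, [I]/Ki = 3.663 − 1 = 2.663 and Ki = 1.13/2.663 = 0.424 μM.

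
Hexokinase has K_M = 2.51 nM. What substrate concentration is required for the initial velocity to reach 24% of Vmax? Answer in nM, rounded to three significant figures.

v/Vmax = [S]/(Km+[S]) = 0.24, so [S] = Km·0.24/(1 − 0.24) = 2.51 × 0.3158.
[S] = 0.793 nM.

0.793 nM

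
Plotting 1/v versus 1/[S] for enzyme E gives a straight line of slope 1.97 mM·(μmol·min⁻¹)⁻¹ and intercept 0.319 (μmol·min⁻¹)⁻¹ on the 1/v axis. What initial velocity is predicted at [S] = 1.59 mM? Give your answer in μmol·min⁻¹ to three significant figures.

The y-intercept is 1/Vmax, so Vmax = 1/0.319 = 3.13 μmol·min⁻¹.
The slope is Km/Vmax, so Km = 1.97 × 3.13 = 6.18 mM.
Then v = 3.13 × 1.59/(6.18 + 1.59) = 0.642 μmol·min⁻¹.

0.642 μmol·min⁻¹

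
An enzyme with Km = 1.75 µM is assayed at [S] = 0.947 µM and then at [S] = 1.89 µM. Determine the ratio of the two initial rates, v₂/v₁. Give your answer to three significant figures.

1.48

Since Vmax cancels, v₂/v₁ = [S]₂(Km+[S]₁) / [S]₁(Km+[S]₂).
= 1.89×(1.75+0.947) / (0.947×(1.75+1.89)) = 5.097/3.447 = 1.48.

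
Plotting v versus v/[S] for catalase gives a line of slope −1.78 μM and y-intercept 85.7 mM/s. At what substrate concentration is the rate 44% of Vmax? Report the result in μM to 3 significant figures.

The Eadie–Hofstee slope gives Km = 1.78 μM (slope = −Km).
v/Vmax = [S]/(Km+[S]) = 0.44 ⇒ [S] = Km·0.44/(1−0.44) = 1.78 × 0.7857 = 1.40 μM.

1.40 μM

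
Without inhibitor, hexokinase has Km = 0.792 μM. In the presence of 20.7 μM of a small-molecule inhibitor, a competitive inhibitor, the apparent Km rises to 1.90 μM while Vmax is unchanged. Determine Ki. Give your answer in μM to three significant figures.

Competitive: Km,app = α·Km with α = 1 + [I]/Ki.
α = Km,app/Km = 1.90/0.792 = 2.399.
Since α = 1 + [I]/Ki, [I]/Ki = 2.399 − 1 = 1.399 and Ki = 20.7/1.399 = 14.8 μM.

14.8 μM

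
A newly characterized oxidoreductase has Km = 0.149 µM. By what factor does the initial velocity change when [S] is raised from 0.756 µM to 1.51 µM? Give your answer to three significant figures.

1.09

The fractional saturations are [S]/(Km+[S]) = 0.756/0.9050 = 0.8354 and 1.51/1.659 = 0.9102.
v₂/v₁ is just their ratio: 0.9102/0.8354 = 1.09.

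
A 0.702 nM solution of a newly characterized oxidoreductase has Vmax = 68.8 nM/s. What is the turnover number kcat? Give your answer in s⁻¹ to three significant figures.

kcat = Vmax/[E]total = 68.8 nM/s / 0.702 nM = 98.0 s⁻¹.

98.0 s⁻¹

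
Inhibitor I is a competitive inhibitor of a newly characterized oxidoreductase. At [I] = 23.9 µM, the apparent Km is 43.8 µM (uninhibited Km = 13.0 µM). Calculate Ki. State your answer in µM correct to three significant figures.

10.1 µM

Competitive: Km,app = α·Km with α = 1 + [I]/Ki.
α = Km,app/Km = 43.8/13.0 = 3.369.
Since α = 1 + [I]/Ki, [I]/Ki = 3.369 − 1 = 2.369 and Ki = 23.9/2.369 = 10.1 µM.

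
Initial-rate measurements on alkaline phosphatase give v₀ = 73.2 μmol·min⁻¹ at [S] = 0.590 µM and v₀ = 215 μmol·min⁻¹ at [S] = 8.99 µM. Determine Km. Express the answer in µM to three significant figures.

In reciprocal form, 1/v = (Km/Vmax)·(1/[S]) + 1/Vmax. The two points give (1/[S], 1/v) = (1.695, 0.01366) and (0.1112, 0.004651).
Slope = (0.01366 − 0.004651)/(1.695 − 0.1112) = 0.005689; intercept = 0.01366 − 0.005689×1.695 = 0.004018.
Vmax = 1/intercept = 249 μmol·min⁻¹; Km = slope × Vmax = 0.005689 × 249 = 1.42 µM.

1.42 µM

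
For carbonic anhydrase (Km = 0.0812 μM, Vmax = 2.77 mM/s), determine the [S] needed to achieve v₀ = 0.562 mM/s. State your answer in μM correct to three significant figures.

0.0207 μM

Rearranging v = Vmax[S]/(Km+[S]) gives [S] = Km·v/(Vmax − v).
[S] = 0.0812 × 0.562 / (2.77 − 0.562) = 0.04563/2.208 = 0.0207 μM.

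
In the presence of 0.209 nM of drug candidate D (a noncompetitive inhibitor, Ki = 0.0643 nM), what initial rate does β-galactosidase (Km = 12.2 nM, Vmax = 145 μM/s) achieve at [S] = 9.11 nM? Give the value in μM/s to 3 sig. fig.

14.6 μM/s

With α = 1 + [I]/Ki = 1 + 0.209/0.0643 = 4.250, the noncompetitive rate law is v = (Vmax/α)·[S] / (Km + [S]).
v = (145/4.250)×9.11 / (12.2 + 9.11) = 310.8/21.31 = 14.6 μM/s.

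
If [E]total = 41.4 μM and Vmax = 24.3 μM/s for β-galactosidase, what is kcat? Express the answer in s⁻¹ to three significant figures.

kcat = Vmax/[E]total = 24.3 μM/s / 41.4 μM = 0.587 s⁻¹.

0.587 s⁻¹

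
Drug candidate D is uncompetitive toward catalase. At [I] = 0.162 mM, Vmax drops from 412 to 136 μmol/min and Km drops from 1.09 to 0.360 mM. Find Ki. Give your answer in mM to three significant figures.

Uncompetitive: Vmax,app = Vmax/α (and Km,app = Km/α) with α = 1 + [I]/Ki.
α = Vmax/Vmax,app = 412/136 = 3.029.
Since α = 1 + [I]/Ki, [I]/Ki = 3.029 − 1 = 2.029 and Ki = 0.162/2.029 = 0.0798 mM.

0.0798 mM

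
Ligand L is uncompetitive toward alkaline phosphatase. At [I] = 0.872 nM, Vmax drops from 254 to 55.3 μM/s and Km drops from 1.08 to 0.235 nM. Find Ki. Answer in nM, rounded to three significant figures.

Uncompetitive: Vmax,app = Vmax/α (and Km,app = Km/α) with α = 1 + [I]/Ki.
α = Vmax/Vmax,app = 254/55.3 = 4.593.
Ki = [I]/(α − 1) = 0.872/3.593 = 0.243 nM.

0.243 nM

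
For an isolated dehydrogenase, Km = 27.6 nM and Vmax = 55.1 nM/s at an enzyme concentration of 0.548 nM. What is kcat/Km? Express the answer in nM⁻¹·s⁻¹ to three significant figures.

3.64 nM⁻¹·s⁻¹

kcat = Vmax/[E]total = 55.1/0.548 = 101 s⁻¹.
kcat/Km = 101/27.6 = 3.64 nM⁻¹·s⁻¹.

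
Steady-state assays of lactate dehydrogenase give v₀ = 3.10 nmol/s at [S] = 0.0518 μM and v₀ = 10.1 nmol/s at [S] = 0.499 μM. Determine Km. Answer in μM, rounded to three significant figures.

0.177 μM

In reciprocal form, 1/v = (Km/Vmax)·(1/[S]) + 1/Vmax. The two points give (1/[S], 1/v) = (19.31, 0.3226) and (2.004, 0.09901).
Slope = (0.3226 − 0.09901)/(19.31 − 2.004) = 0.01292; intercept = 0.3226 − 0.01292×19.31 = 0.07311.
Vmax = 1/intercept = 13.7 nmol/s; Km = slope × Vmax = 0.01292 × 13.7 = 0.177 μM.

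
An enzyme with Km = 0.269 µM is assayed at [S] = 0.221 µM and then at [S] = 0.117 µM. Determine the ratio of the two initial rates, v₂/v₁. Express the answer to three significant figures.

0.672

The fractional saturations are [S]/(Km+[S]) = 0.221/0.4900 = 0.4510 and 0.117/0.3860 = 0.3031.
v₂/v₁ is just their ratio: 0.3031/0.4510 = 0.672.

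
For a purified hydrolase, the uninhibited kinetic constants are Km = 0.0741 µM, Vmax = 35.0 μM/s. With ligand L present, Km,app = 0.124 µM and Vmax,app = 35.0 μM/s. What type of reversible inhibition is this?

competitive

Km increases (0.0741 → 0.124 µM) while Vmax is unchanged — the hallmark of competitive inhibition.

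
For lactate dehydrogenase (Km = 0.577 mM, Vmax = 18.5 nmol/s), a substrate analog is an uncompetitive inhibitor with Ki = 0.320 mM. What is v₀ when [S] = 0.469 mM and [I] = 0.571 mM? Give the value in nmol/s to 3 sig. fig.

α = 1 + [I]/Ki = 1 + 0.571/0.320 = 2.784.
For an uncompetitive inhibitor, both parameters are divided by α, giving Vmax/α and Km/α: Km,app = 0.207 mM, Vmax,app = 6.64 nmol/s.
v = Vmax,app·[S]/(Km,app + [S]) = 6.64 × 0.469/(0.207 + 0.469) = 4.61 nmol/s.

4.61 nmol/s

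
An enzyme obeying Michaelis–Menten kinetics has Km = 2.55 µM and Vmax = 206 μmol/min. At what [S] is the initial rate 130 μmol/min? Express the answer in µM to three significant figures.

The required fractional saturation is v/Vmax = 130/206 = 0.6311.
Then [S]/(Km+[S]) = 0.6311 ⇒ [S] = 2.55 × 0.6311/(1 − 0.6311) = 4.36 µM.

4.36 µM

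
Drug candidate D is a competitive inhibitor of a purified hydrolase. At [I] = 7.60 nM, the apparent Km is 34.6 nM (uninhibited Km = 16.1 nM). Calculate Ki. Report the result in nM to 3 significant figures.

6.61 nM

Competitive: Km,app = α·Km with α = 1 + [I]/Ki.
α = Km,app/Km = 34.6/16.1 = 2.149.
Ki = [I]/(α − 1) = 7.60/1.149 = 6.61 nM.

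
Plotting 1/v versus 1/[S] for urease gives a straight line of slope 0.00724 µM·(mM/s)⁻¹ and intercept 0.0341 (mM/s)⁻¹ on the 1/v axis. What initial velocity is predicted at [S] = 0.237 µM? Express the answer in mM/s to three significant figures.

15.5 mM/s

The y-intercept is 1/Vmax, so Vmax = 1/0.0341 = 29.3 mM/s.
The slope is Km/Vmax, so Km = 0.00724 × 29.3 = 0.212 µM.
Then v = 29.3 × 0.237/(0.212 + 0.237) = 15.5 mM/s.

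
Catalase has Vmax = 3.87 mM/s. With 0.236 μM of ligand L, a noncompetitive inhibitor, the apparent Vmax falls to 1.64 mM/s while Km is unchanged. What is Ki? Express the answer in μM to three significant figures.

0.174 μM

Noncompetitive: Vmax,app = Vmax/α with α = 1 + [I]/Ki.
α = Vmax/Vmax,app = 3.87/1.64 = 2.360.
Since α = 1 + [I]/Ki, [I]/Ki = 2.360 − 1 = 1.360 and Ki = 0.236/1.360 = 0.174 μM.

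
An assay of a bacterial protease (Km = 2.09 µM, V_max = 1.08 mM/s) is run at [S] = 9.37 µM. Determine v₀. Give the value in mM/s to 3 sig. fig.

[S]/(Km+[S]) = 9.37/11.46 = 0.8176, the fractional saturation.
v = 0.8176 × Vmax = 0.8176 × 1.08 = 0.883 mM/s.

0.883 mM/s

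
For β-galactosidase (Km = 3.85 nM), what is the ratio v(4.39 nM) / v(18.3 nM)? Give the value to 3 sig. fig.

0.645

The fractional saturations are [S]/(Km+[S]) = 18.3/22.15 = 0.8262 and 4.39/8.240 = 0.5328.
v₂/v₁ is just their ratio: 0.5328/0.8262 = 0.645.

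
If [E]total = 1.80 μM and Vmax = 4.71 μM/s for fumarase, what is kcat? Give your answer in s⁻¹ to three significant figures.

2.62 s⁻¹

kcat = Vmax/[E]total = 4.71 μM/s / 1.80 μM = 2.62 s⁻¹.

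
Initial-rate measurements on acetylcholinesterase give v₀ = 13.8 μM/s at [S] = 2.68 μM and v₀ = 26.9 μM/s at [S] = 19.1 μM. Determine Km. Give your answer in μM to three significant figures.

From v = Vmax[S]/(Km+[S]), each point gives Vmax = v(Km+[S])/[S].
Equating: 13.8(Km+2.68)/2.68 = 26.9(Km+19.1)/19.1.
5.149·Km + 13.8 = 1.408·Km + 26.9, so (5.149 − 1.408)·Km = 26.9 − 13.8.
Km = 13.10/3.741 = 3.50 μM; then Vmax = 13.8(3.50+2.68)/2.68 = 31.8 μM/s.

3.50 μM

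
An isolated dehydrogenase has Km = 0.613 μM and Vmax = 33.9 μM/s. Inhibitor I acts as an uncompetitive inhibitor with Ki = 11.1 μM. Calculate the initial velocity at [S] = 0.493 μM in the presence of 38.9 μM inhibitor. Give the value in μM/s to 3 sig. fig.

5.90 μM/s

With α = 1 + [I]/Ki = 1 + 38.9/11.1 = 4.505, the uncompetitive rate law is v = (Vmax/α)·[S] / (Km/α + [S]).
v = (33.9/4.505)×0.493 / (0.613/4.505 + 0.493) = 3.710/0.6291 = 5.90 μM/s.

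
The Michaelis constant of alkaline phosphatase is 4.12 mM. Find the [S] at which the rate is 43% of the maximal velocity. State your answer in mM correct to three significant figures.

v/Vmax = [S]/(Km+[S]) = 0.43, so [S] = Km·0.43/(1 − 0.43) = 4.12 × 0.7544.
[S] = 3.11 mM.

3.11 mM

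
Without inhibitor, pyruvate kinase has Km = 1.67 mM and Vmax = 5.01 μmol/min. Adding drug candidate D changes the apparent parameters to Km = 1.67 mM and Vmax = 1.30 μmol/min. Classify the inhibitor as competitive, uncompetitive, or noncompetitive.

noncompetitive

Vmax decreases (5.01 → 1.30 μmol/min) while Km is unchanged — pure noncompetitive inhibition.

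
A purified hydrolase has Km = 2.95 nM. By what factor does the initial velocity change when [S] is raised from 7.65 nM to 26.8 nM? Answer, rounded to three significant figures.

Since Vmax cancels, v₂/v₁ = [S]₂(Km+[S]₁) / [S]₁(Km+[S]₂).
= 26.8×(2.95+7.65) / (7.65×(2.95+26.8)) = 284.1/227.6 = 1.25.

1.25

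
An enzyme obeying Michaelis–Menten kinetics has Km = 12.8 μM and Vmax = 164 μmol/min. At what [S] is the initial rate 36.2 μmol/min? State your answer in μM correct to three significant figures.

3.63 μM

The required fractional saturation is v/Vmax = 36.2/164 = 0.2207.
Then [S]/(Km+[S]) = 0.2207 ⇒ [S] = 12.8 × 0.2207/(1 − 0.2207) = 3.63 μM.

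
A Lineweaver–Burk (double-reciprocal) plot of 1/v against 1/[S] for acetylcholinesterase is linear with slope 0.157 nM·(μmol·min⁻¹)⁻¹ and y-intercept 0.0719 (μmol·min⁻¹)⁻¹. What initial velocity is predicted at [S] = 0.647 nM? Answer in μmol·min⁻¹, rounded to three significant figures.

3.18 μmol·min⁻¹

The y-intercept is 1/Vmax, so Vmax = 1/0.0719 = 13.9 μmol·min⁻¹.
The slope is Km/Vmax, so Km = 0.157 × 13.9 = 2.18 nM.
Then v = 13.9 × 0.647/(2.18 + 0.647) = 3.18 μmol·min⁻¹.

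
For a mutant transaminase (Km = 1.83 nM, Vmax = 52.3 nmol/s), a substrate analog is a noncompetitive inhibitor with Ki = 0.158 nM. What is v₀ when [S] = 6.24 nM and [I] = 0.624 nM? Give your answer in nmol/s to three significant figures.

α = 1 + [I]/Ki = 1 + 0.624/0.158 = 4.949.
For a noncompetitive inhibitor, Vmax is reduced to Vmax/α while Km is unchanged: Km,app = 1.83 nM, Vmax,app = 10.6 nmol/s.
v = Vmax,app·[S]/(Km,app + [S]) = 10.6 × 6.24/(1.83 + 6.24) = 8.17 nmol/s.

8.17 nmol/s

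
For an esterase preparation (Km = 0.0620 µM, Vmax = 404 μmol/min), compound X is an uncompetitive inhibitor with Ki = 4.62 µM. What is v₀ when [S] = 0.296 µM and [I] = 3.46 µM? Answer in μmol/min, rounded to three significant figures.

α = 1 + [I]/Ki = 1 + 3.46/4.62 = 1.749.
For an uncompetitive inhibitor, both parameters are divided by α, giving Vmax/α and Km/α: Km,app = 0.0355 µM, Vmax,app = 231 μmol/min.
v = Vmax,app·[S]/(Km,app + [S]) = 231 × 0.296/(0.0355 + 0.296) = 206 μmol/min.

206 μmol/min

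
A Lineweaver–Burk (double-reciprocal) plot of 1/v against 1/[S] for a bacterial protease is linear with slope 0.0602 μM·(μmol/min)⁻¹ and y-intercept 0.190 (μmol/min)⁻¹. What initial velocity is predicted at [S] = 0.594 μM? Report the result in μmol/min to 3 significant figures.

The y-intercept is 1/Vmax, so Vmax = 1/0.190 = 5.26 μmol/min.
The slope is Km/Vmax, so Km = 0.0602 × 5.26 = 0.317 μM.
Then v = 5.26 × 0.594/(0.317 + 0.594) = 3.43 μmol/min.

3.43 μmol/min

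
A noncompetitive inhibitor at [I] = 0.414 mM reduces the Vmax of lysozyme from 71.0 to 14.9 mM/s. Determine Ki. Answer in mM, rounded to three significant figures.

Noncompetitive: Vmax,app = Vmax/α with α = 1 + [I]/Ki.
α = Vmax/Vmax,app = 71.0/14.9 = 4.765.
Since α = 1 + [I]/Ki, [I]/Ki = 4.765 − 1 = 3.765 and Ki = 0.414/3.765 = 0.110 mM.

0.110 mM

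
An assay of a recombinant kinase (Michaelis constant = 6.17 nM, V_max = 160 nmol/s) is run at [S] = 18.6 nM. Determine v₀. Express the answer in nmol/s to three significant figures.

v = Vmax·[S]/(Km + [S]) = 160 × 18.6 / (6.17 + 18.6)
  = 2976 / 24.77 = 120 nmol/s.

120 nmol/s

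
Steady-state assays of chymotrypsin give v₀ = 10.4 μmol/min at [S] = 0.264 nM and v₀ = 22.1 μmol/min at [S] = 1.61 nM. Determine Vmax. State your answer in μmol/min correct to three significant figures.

In reciprocal form, 1/v = (Km/Vmax)·(1/[S]) + 1/Vmax. The two points give (1/[S], 1/v) = (3.788, 0.09615) and (0.6211, 0.04525).
Slope = (0.09615 − 0.04525)/(3.788 − 0.6211) = 0.01607; intercept = 0.09615 − 0.01607×3.788 = 0.03526.
Vmax = 1/intercept = 28.4 μmol/min; Km = slope × Vmax = 0.01607 × 28.4 = 0.456 nM.

28.4 μmol/min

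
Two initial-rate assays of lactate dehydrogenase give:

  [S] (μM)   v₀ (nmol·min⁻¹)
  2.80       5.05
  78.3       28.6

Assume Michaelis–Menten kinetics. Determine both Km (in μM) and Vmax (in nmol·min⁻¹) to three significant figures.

From v = Vmax[S]/(Km+[S]), each point gives Vmax = v(Km+[S])/[S].
Equating: 5.05(Km+2.80)/2.80 = 28.6(Km+78.3)/78.3.
1.804·Km + 5.05 = 0.3653·Km + 28.6, so (1.804 − 0.3653)·Km = 28.6 − 5.05.
Km = 23.55/1.438 = 16.4 μM; then Vmax = 5.05(16.4+2.80)/2.80 = 34.6 nmol·min⁻¹.

Km = 16.4 μM; Vmax = 34.6 nmol·min⁻¹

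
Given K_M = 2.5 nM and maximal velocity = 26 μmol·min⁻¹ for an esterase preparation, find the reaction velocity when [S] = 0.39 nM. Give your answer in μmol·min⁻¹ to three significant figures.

[S]/(Km+[S]) = 0.39/2.890 = 0.1349, the fractional saturation.
v = 0.1349 × Vmax = 0.1349 × 26 = 3.51 μmol·min⁻¹.

3.51 μmol·min⁻¹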